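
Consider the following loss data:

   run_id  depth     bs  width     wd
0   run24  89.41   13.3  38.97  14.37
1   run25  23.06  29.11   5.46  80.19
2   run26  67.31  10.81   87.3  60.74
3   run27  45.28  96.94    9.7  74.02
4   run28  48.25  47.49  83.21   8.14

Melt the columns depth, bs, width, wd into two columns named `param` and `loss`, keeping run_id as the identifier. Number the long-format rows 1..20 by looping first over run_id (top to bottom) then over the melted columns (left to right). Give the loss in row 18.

20 rows total (5 × 4). Row 18: index ⌊(18-1)/4⌋ = 4 into run_id → run28; (18-1) mod 4 = 1 into the melted columns → bs.
So row 18 is (run28, bs, 47.49); loss = 47.49.

47.49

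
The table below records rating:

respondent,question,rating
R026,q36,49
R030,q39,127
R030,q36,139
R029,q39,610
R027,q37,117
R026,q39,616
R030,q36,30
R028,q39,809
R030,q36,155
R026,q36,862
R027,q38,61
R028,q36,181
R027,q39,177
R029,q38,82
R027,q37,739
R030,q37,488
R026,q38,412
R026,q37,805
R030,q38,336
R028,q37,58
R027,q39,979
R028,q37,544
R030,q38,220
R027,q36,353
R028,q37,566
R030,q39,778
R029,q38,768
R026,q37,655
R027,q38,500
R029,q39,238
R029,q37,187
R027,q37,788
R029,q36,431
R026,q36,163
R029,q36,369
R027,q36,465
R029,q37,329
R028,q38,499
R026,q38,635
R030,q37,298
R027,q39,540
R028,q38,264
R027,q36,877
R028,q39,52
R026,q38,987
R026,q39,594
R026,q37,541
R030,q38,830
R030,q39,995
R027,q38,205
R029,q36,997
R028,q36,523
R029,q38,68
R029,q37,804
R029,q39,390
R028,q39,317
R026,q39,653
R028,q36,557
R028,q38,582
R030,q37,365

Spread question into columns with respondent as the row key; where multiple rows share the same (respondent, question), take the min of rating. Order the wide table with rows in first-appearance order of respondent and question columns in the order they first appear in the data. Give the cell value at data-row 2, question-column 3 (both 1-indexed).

With rows in first-appearance order of respondent, row 2 is respondent=R030. question columns in first-appearance order: q36, q39, q37, q38; column 3 is q37.
Long rows with respondent=R030, question=q37: min(488, 298, 365) = 298.

298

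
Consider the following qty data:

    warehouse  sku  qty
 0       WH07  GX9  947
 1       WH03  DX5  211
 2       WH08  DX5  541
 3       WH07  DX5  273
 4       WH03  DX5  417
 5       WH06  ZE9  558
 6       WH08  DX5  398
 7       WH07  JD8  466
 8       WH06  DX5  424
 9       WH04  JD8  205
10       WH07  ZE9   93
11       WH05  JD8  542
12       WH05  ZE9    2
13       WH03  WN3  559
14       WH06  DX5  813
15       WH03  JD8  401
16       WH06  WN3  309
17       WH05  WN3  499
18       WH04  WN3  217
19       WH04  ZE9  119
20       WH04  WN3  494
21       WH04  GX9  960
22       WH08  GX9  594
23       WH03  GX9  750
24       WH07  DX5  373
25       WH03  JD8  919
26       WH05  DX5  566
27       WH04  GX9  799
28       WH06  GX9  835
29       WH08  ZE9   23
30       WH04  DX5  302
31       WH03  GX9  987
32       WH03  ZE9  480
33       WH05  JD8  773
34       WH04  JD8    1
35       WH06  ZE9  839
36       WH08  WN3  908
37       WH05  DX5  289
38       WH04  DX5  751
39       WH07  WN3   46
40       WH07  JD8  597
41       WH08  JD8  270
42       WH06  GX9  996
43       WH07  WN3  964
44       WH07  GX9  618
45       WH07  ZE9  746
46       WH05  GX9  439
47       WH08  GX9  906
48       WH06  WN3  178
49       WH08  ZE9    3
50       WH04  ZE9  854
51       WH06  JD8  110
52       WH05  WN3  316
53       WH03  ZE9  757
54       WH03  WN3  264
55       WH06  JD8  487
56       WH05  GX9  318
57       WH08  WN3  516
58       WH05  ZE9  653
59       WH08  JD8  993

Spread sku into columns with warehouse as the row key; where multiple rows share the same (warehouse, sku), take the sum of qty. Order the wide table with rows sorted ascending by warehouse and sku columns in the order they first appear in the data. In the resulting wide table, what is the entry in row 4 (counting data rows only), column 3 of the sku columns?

With rows sorted ascending by warehouse, row 4 is warehouse=WH06. sku columns in first-appearance order: GX9, DX5, ZE9, JD8, WN3; column 3 is ZE9.
Long rows with warehouse=WH06, sku=ZE9: 558 + 839 = 1397.

1397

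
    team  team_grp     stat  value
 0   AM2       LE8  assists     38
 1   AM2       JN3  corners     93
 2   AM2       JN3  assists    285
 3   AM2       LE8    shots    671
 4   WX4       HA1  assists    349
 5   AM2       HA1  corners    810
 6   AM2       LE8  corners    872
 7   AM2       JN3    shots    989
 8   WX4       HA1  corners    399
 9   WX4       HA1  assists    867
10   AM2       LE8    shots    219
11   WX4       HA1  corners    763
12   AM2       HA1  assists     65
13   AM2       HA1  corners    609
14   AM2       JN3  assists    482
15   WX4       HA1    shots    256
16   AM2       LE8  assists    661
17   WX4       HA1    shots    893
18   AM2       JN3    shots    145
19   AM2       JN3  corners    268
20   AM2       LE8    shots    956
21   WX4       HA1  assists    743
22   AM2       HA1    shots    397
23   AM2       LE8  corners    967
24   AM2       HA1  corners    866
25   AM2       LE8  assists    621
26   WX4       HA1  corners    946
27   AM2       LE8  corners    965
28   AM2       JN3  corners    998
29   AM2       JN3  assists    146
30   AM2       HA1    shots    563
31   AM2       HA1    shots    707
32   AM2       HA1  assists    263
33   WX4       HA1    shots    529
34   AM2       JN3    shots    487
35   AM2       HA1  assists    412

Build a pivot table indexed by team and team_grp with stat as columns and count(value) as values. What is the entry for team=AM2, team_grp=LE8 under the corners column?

3

Rows with team=AM2, team_grp=LE8 and stat=corners: value values are 872, 967, 965.
3 rows match — count = 3.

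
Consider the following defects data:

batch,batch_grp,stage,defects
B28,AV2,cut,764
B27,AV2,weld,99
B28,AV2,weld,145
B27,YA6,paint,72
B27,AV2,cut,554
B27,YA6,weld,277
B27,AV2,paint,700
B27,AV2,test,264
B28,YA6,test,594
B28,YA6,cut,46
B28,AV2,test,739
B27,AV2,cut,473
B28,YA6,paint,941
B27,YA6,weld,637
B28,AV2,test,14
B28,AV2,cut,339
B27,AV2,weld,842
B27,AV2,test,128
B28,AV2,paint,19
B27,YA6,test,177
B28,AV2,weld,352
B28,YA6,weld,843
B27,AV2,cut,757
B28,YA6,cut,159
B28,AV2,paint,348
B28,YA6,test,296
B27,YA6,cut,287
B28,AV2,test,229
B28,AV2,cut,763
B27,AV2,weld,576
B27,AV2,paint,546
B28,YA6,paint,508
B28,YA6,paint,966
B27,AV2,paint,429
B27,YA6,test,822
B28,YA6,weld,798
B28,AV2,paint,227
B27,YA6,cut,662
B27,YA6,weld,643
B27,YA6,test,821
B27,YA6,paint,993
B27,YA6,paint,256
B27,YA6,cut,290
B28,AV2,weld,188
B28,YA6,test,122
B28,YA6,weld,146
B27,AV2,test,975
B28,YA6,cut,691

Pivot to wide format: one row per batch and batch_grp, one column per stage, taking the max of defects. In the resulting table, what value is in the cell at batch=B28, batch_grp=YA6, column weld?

843

Rows with batch=B28, batch_grp=YA6 and stage=weld: defects values are 843, 798, 146.
max(843, 798, 146) = 843.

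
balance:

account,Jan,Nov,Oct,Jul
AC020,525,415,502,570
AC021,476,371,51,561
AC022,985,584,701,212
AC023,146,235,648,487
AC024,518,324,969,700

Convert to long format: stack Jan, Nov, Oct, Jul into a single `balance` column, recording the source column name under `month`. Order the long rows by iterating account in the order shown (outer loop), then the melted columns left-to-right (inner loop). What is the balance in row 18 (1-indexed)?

324

20 rows total (5 × 4). Row 18: index ⌊(18-1)/4⌋ = 4 into account → AC024; (18-1) mod 4 = 1 into the melted columns → Nov.
So row 18 is (AC024, Nov, 324); balance = 324.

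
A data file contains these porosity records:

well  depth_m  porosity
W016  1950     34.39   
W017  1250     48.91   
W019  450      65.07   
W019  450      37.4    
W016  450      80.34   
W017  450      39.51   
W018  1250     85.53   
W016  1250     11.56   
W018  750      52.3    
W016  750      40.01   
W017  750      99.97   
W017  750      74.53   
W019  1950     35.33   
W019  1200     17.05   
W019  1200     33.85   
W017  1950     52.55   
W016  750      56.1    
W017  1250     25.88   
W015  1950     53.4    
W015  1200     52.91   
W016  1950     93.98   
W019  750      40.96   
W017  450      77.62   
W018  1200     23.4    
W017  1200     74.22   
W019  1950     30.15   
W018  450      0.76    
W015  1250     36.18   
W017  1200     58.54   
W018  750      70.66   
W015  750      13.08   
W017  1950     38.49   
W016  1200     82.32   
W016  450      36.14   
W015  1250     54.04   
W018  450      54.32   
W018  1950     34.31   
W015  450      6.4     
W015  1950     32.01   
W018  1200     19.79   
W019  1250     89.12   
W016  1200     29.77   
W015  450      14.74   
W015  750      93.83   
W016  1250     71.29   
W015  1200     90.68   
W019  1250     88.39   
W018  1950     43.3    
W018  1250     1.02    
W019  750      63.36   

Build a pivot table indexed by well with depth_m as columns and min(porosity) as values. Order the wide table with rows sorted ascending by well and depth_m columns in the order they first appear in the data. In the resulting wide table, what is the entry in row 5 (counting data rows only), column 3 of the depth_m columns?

37.4

With rows sorted ascending by well, row 5 is well=W019. depth_m columns in first-appearance order: 1950, 1250, 450, 750, 1200; column 3 is 450.
Long rows with well=W019, depth_m=450: min(65.07, 37.4) = 37.4.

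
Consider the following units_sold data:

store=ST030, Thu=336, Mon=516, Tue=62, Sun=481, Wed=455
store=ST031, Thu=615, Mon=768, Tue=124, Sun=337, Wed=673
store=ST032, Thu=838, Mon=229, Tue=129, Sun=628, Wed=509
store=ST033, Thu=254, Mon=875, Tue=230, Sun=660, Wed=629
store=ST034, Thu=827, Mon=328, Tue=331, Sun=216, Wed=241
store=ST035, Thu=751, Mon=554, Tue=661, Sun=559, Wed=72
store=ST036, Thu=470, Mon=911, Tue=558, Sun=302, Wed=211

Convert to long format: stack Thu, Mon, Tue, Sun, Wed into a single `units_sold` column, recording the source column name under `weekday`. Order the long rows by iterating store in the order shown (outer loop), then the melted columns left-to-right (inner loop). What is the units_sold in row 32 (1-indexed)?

911

35 rows total (7 × 5). Row 32: index ⌊(32-1)/5⌋ = 6 into store → ST036; (32-1) mod 5 = 1 into the melted columns → Mon.
So row 32 is (ST036, Mon, 911); units_sold = 911.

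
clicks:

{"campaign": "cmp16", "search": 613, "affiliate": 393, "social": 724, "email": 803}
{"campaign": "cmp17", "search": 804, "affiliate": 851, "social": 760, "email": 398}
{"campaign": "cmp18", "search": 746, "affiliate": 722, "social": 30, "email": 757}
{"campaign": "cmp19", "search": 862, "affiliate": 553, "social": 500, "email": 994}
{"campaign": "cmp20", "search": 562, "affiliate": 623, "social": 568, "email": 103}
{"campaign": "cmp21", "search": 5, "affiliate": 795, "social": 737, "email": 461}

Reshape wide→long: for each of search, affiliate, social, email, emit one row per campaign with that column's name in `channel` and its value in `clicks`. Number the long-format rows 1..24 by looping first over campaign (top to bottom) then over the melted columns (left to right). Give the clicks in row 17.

24 rows total (6 × 4). Row 17: index ⌊(17-1)/4⌋ = 4 into campaign → cmp20; (17-1) mod 4 = 0 into the melted columns → search.
So row 17 is (cmp20, search, 562); clicks = 562.

562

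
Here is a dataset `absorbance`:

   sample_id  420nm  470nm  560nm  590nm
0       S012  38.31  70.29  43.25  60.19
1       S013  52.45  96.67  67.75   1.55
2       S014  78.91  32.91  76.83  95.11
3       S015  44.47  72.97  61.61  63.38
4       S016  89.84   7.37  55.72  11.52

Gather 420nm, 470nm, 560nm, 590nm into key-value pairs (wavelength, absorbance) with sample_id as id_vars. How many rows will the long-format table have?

20

5 sample_id values × 4 melted columns = 20 rows.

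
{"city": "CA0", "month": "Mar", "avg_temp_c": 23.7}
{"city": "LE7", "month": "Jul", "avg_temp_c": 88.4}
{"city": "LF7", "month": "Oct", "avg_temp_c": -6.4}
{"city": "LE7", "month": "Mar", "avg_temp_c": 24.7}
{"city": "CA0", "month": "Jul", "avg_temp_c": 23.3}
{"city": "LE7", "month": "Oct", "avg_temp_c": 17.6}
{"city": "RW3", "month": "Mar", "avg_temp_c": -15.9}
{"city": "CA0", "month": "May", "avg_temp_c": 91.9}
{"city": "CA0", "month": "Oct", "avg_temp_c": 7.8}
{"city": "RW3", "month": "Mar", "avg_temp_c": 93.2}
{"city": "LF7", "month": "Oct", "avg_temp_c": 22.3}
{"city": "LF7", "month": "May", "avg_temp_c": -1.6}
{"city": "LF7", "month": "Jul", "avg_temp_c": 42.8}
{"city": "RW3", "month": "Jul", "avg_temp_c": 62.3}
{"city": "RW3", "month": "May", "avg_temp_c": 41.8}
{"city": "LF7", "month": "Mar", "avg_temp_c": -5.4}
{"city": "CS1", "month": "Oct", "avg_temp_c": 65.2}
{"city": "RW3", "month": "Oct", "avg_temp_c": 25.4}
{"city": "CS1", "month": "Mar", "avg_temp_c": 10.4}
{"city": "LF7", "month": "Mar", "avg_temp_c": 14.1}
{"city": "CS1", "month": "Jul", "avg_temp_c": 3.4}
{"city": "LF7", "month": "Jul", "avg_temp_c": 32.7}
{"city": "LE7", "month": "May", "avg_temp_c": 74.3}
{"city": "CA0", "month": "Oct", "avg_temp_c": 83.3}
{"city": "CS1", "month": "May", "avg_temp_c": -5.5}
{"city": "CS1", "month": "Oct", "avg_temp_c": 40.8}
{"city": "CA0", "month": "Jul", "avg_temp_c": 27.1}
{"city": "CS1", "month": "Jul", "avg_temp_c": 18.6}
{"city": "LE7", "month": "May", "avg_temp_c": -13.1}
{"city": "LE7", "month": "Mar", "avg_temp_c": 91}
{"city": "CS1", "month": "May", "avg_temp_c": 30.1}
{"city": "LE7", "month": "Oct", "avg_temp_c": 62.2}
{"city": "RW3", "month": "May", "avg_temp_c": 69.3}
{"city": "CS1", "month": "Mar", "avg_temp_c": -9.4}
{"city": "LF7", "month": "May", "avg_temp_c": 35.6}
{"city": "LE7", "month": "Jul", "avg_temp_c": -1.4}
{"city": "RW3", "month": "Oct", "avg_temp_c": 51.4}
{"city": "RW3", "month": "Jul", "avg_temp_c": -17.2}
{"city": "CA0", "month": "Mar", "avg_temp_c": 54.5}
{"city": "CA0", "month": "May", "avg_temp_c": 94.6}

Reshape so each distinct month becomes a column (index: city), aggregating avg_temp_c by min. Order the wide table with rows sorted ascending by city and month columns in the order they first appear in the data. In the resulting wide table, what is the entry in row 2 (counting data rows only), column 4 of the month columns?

With rows sorted ascending by city, row 2 is city=CS1. month columns in first-appearance order: Mar, Jul, Oct, May; column 4 is May.
Long rows with city=CS1, month=May: min(-5.5, 30.1) = -5.5.

-5.5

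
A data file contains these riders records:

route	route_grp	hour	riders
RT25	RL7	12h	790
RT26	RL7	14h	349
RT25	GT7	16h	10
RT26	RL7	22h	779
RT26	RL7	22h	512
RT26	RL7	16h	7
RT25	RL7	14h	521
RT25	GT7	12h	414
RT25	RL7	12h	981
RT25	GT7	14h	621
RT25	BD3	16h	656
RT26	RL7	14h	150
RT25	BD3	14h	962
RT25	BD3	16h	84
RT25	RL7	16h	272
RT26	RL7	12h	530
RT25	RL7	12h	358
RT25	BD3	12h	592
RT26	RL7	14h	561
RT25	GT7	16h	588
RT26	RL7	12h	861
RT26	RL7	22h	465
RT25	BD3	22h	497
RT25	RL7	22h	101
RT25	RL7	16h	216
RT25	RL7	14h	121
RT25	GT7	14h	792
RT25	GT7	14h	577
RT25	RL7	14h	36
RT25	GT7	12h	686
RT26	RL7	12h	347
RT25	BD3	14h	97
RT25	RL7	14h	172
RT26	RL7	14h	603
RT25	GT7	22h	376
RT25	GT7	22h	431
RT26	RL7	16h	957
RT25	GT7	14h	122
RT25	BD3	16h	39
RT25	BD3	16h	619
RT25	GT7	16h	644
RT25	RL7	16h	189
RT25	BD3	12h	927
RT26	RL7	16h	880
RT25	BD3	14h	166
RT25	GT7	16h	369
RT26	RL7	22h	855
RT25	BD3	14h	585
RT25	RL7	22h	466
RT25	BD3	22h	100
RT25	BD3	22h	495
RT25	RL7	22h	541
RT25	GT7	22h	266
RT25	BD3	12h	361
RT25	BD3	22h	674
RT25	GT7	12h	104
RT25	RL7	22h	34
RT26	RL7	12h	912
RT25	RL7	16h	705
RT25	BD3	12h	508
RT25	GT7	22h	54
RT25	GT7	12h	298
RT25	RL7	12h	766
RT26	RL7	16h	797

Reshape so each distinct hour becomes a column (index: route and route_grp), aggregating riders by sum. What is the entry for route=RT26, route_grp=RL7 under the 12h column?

Rows with route=RT26, route_grp=RL7 and hour=12h: riders values are 530, 861, 347, 912.
530 + 861 + 347 + 912 = 2650.

2650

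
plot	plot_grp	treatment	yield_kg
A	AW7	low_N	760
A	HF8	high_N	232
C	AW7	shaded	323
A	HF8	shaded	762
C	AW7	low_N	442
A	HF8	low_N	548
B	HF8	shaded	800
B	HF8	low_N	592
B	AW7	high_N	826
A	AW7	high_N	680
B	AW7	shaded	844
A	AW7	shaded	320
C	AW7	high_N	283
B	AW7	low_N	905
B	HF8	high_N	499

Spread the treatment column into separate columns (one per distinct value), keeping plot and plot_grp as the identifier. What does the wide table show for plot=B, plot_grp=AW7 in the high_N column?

826

Wide layout: rows indexed by plot and plot_grp, columns are the 3 distinct treatment values (low_N, high_N, shaded).
Cell (plot=B, plot_grp=AW7, treatment=high_N) draws from the long row where plot=B, plot_grp=AW7 and treatment=high_N, which has yield_kg=826.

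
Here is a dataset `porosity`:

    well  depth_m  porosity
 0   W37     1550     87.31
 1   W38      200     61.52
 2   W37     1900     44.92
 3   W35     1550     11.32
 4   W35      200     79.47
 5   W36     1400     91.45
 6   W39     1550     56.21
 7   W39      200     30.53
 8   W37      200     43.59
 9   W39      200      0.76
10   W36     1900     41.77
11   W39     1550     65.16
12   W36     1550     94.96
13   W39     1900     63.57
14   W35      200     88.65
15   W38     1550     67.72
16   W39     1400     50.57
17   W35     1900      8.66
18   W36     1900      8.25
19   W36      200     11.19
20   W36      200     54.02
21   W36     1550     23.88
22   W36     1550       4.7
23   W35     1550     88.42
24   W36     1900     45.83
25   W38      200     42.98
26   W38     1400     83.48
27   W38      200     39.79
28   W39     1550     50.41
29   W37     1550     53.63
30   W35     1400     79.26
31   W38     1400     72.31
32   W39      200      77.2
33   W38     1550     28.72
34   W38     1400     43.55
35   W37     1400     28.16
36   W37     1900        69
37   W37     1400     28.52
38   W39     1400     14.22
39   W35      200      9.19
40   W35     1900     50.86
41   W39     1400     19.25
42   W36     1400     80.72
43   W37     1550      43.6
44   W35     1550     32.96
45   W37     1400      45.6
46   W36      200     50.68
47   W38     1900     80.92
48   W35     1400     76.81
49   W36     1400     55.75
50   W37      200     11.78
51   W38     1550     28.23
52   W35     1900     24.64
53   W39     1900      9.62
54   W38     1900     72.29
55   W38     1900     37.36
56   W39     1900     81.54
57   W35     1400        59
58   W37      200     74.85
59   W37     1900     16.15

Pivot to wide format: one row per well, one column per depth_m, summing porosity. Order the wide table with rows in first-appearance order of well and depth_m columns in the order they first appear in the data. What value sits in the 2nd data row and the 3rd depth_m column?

190.57

With rows in first-appearance order of well, row 2 is well=W38. depth_m columns in first-appearance order: 1550, 200, 1900, 1400; column 3 is 1900.
Long rows with well=W38, depth_m=1900: 80.92 + 72.29 + 37.36 = 190.57.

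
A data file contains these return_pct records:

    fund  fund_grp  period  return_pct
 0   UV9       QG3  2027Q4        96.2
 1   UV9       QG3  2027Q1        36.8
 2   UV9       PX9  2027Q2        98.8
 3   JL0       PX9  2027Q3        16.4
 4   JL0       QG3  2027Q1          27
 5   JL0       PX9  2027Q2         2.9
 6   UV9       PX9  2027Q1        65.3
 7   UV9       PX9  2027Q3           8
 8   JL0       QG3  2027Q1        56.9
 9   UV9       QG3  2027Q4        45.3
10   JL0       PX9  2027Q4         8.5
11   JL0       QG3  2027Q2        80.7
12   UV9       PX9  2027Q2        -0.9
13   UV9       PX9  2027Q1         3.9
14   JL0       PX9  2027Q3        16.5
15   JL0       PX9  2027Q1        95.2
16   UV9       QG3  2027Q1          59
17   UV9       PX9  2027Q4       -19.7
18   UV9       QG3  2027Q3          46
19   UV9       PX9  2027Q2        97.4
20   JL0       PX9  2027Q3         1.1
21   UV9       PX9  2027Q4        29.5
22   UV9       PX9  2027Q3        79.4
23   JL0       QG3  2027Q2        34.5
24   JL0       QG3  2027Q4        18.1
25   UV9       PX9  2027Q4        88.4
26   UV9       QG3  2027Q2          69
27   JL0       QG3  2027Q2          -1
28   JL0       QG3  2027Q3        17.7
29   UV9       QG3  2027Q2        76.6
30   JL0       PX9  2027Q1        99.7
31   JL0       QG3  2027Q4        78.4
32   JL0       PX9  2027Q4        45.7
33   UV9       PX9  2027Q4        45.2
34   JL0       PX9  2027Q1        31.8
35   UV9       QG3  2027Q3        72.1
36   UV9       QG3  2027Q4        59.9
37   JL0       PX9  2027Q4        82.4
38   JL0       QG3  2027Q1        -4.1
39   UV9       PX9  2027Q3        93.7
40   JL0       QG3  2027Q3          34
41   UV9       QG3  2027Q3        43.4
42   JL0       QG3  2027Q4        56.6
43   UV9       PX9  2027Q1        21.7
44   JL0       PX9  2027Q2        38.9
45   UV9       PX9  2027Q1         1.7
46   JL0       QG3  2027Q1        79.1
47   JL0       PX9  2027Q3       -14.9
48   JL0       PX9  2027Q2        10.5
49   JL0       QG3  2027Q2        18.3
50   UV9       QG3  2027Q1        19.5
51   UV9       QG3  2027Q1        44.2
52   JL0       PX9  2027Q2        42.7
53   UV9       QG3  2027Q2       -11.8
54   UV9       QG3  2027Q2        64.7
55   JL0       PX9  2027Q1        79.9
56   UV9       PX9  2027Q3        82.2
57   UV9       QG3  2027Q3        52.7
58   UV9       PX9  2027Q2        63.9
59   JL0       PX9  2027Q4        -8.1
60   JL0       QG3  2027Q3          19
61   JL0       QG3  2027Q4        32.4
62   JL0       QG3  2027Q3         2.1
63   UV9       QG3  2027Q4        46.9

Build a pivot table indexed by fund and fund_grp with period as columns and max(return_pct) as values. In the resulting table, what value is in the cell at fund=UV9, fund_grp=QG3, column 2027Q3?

72.1

Rows with fund=UV9, fund_grp=QG3 and period=2027Q3: return_pct values are 46, 72.1, 43.4, 52.7.
max(46, 72.1, 43.4, 52.7) = 72.1.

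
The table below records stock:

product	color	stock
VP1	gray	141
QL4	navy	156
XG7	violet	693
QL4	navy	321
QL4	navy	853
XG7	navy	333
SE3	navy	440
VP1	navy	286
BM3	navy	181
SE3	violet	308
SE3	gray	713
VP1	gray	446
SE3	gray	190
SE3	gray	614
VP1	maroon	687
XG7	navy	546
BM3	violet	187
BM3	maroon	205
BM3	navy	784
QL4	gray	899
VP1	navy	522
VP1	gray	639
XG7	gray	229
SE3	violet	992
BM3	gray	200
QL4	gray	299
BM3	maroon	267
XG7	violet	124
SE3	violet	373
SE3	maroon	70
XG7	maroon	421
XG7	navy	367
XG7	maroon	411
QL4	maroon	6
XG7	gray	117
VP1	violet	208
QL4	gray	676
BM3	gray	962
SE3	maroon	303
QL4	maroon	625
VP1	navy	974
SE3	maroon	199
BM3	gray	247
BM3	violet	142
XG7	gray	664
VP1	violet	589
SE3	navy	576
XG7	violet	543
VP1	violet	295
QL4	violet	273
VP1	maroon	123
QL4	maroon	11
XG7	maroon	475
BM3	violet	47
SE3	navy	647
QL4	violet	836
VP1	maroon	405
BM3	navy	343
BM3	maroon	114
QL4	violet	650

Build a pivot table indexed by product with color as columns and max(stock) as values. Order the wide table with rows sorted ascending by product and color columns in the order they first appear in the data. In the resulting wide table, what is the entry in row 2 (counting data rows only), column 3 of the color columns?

With rows sorted ascending by product, row 2 is product=QL4. color columns in first-appearance order: gray, navy, violet, maroon; column 3 is violet.
Long rows with product=QL4, color=violet: max(273, 836, 650) = 836.

836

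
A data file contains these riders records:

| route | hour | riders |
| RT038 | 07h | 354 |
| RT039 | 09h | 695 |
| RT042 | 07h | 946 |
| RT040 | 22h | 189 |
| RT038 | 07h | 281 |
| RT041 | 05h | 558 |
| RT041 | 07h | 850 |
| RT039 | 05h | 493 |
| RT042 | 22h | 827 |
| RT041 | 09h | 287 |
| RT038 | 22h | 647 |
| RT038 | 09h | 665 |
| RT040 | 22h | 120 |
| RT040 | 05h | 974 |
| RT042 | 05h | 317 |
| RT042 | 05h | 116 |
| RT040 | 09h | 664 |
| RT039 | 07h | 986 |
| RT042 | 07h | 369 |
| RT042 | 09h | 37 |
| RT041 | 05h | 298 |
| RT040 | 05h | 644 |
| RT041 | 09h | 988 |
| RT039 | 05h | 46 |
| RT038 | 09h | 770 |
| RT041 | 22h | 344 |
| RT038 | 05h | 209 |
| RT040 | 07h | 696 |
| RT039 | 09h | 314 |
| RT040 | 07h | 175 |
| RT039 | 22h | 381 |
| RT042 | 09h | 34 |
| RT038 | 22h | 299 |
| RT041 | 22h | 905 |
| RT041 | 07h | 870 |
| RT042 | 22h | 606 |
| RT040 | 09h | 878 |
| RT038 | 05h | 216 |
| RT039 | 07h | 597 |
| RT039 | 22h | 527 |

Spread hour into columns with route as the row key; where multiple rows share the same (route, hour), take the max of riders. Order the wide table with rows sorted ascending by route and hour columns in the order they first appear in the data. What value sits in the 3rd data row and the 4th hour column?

974

With rows sorted ascending by route, row 3 is route=RT040. hour columns in first-appearance order: 07h, 09h, 22h, 05h; column 4 is 05h.
Long rows with route=RT040, hour=05h: max(974, 644) = 974.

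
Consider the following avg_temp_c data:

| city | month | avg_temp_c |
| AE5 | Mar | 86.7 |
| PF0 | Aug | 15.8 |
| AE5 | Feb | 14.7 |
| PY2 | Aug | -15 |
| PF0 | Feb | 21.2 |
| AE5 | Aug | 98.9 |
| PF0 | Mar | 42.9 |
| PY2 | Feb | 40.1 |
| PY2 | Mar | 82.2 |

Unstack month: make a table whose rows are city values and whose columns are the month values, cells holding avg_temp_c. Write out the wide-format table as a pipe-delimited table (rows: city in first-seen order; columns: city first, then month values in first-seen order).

Columns: city plus the 3 distinct month values (Mar, Aug, Feb).
For example, row AE5 column Mar takes avg_temp_c=86.7 from the long row (AE5, Mar).

| city | Mar | Aug | Feb |
| AE5 | 86.7 | 98.9 | 14.7 |
| PF0 | 42.9 | 15.8 | 21.2 |
| PY2 | 82.2 | -15 | 40.1 |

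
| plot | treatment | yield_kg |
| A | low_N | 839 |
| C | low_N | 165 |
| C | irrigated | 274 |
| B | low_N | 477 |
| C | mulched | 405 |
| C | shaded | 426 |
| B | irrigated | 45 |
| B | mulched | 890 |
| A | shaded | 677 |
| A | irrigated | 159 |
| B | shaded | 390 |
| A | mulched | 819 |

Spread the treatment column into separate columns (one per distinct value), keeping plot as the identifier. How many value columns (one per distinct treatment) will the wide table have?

4

4 distinct treatment values: shaded, mulched, low_N, irrigated.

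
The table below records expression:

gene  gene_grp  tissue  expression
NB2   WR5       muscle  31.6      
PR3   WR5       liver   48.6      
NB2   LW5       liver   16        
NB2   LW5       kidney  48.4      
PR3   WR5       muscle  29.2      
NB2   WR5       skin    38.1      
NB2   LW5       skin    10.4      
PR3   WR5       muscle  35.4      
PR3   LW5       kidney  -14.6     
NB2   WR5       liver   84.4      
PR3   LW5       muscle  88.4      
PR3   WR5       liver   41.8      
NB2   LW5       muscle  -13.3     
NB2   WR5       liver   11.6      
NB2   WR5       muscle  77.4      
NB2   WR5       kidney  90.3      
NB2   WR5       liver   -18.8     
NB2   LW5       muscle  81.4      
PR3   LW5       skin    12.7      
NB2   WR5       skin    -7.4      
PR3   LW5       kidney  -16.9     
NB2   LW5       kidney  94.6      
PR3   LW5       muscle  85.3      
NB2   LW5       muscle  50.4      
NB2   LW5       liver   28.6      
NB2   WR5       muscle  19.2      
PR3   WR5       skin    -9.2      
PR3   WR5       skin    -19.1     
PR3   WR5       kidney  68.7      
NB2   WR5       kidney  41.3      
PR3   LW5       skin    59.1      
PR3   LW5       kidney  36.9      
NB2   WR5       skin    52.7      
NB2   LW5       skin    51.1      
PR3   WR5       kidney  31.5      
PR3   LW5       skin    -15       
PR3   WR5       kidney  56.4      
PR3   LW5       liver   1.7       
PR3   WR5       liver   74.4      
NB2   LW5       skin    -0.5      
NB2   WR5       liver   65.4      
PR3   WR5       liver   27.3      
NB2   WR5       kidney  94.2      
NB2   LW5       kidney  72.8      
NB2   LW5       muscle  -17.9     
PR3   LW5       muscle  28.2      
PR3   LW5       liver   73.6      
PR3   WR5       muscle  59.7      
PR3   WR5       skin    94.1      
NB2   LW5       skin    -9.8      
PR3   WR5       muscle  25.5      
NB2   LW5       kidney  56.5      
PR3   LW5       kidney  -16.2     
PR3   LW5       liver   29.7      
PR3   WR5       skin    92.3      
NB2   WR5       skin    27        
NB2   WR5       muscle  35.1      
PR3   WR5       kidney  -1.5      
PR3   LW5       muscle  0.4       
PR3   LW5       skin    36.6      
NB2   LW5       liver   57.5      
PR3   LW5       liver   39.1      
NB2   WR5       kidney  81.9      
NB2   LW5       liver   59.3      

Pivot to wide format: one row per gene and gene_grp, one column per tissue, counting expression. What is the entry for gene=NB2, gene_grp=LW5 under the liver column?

4

Rows with gene=NB2, gene_grp=LW5 and tissue=liver: expression values are 16, 28.6, 57.5, 59.3.
4 rows match — count = 4.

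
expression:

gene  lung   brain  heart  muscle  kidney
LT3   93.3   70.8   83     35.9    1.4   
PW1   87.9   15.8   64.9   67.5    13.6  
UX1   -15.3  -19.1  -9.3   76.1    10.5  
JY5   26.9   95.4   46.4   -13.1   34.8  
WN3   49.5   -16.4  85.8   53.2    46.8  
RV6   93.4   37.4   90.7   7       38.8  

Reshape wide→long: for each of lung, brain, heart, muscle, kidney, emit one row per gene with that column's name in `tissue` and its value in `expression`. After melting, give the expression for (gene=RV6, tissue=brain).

37.4

Unpivoting turns each (gene, wide-column) pair into one long row.
The wide cell at row RV6, column brain holds 37.4, so the long row (RV6, brain) has expression=37.4.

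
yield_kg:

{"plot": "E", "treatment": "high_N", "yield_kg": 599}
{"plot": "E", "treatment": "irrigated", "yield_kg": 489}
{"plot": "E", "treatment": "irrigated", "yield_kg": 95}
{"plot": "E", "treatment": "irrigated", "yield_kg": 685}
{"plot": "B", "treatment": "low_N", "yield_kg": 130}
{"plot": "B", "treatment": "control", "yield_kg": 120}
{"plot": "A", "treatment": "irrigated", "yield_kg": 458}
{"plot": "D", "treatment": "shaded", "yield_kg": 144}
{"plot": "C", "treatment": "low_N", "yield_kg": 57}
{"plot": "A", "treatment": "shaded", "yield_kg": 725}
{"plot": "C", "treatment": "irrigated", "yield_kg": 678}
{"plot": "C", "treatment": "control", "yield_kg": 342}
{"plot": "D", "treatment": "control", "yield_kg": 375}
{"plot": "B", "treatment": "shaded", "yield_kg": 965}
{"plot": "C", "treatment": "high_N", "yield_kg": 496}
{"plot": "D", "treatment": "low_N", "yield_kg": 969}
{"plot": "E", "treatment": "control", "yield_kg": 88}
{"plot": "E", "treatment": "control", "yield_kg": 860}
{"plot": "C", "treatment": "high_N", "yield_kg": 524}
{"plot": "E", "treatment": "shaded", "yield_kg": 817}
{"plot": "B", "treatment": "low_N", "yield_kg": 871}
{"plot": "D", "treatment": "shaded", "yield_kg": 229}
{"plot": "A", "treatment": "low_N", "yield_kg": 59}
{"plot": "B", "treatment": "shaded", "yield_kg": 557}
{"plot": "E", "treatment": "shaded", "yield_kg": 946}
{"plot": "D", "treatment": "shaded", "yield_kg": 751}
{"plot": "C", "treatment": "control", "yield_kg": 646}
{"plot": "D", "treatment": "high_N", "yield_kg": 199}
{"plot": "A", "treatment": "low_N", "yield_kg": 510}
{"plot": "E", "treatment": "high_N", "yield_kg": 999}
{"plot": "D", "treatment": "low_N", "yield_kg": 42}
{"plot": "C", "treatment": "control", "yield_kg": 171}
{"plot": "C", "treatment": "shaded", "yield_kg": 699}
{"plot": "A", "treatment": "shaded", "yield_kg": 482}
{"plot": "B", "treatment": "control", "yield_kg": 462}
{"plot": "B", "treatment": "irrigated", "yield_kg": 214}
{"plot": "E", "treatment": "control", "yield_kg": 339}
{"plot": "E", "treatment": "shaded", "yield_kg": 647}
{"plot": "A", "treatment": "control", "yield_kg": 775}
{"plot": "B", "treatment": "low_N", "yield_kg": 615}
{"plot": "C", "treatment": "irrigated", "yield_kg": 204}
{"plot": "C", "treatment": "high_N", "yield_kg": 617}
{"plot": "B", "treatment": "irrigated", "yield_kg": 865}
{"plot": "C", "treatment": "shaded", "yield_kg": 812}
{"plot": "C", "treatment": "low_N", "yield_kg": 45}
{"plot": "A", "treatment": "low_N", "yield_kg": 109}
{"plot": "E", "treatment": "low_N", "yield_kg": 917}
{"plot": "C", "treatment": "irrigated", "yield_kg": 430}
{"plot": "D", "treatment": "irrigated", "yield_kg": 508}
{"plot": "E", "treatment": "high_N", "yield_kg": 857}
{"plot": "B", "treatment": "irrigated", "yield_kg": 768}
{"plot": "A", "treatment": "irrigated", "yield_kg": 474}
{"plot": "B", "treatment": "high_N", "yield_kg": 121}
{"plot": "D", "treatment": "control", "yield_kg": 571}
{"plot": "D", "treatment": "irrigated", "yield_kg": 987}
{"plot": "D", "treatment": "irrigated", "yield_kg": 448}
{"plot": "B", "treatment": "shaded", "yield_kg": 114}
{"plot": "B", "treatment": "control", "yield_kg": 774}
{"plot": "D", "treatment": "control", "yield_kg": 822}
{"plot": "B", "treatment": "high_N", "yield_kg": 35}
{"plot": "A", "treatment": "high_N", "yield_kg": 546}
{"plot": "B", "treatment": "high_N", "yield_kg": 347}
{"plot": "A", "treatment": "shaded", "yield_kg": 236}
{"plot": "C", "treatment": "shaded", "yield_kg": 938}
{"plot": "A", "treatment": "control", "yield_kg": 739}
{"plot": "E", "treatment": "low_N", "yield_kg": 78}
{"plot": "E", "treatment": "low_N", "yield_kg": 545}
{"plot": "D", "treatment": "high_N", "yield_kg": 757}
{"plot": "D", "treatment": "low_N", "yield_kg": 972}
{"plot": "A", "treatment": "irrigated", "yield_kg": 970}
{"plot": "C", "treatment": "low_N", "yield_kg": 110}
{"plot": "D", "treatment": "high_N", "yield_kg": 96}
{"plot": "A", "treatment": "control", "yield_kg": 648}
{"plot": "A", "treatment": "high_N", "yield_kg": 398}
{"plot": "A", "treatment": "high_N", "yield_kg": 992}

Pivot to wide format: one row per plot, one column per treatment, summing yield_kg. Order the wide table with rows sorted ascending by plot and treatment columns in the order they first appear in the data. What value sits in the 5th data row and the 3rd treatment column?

1540

With rows sorted ascending by plot, row 5 is plot=E. treatment columns in first-appearance order: high_N, irrigated, low_N, control, shaded; column 3 is low_N.
Long rows with plot=E, treatment=low_N: 917 + 78 + 545 = 1540.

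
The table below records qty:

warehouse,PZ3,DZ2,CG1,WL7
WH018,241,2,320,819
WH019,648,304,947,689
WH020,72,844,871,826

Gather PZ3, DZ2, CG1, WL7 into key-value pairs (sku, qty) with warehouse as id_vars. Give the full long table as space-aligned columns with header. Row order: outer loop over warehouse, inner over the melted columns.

Each (warehouse, column) pair becomes one row: 3 × 4 = 12 rows.
For example, (WH018, PZ3) → qty=241.

warehouse  sku  qty
WH018      PZ3  241
WH018      DZ2  2  
WH018      CG1  320
WH018      WL7  819
WH019      PZ3  648
WH019      DZ2  304
WH019      CG1  947
WH019      WL7  689
WH020      PZ3  72 
WH020      DZ2  844
WH020      CG1  871
WH020      WL7  826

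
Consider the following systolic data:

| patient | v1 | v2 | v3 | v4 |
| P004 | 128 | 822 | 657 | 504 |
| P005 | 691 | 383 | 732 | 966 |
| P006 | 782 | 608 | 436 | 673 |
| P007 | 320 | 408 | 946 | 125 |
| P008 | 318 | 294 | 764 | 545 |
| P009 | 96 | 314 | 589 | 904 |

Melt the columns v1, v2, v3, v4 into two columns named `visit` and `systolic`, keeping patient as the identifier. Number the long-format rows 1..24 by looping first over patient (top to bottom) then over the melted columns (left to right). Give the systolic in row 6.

383

24 rows total (6 × 4). Row 6: index ⌊(6-1)/4⌋ = 1 into patient → P005; (6-1) mod 4 = 1 into the melted columns → v2.
So row 6 is (P005, v2, 383); systolic = 383.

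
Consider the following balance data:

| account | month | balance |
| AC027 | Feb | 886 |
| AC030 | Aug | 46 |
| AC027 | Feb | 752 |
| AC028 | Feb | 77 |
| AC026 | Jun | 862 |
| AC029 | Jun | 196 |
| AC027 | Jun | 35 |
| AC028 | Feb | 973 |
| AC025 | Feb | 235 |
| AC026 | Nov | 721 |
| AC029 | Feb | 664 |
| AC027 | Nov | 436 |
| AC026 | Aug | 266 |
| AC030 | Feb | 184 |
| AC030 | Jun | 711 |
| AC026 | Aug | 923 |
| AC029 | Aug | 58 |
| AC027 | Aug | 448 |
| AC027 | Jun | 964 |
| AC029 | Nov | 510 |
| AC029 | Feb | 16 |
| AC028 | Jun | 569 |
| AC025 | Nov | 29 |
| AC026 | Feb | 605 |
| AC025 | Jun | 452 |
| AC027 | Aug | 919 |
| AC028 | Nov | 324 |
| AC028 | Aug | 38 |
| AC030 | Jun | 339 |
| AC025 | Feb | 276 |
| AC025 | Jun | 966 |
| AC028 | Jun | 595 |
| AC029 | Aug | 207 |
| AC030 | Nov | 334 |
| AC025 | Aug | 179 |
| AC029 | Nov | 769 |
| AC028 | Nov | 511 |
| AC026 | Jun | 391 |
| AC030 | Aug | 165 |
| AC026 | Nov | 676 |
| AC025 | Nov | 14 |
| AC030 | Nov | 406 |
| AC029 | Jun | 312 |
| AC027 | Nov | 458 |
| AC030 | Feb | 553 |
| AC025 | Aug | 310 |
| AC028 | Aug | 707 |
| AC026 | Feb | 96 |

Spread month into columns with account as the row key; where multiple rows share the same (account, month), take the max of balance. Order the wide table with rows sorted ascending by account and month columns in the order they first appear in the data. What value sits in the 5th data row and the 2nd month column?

With rows sorted ascending by account, row 5 is account=AC029. month columns in first-appearance order: Feb, Aug, Jun, Nov; column 2 is Aug.
Long rows with account=AC029, month=Aug: max(58, 207) = 207.

207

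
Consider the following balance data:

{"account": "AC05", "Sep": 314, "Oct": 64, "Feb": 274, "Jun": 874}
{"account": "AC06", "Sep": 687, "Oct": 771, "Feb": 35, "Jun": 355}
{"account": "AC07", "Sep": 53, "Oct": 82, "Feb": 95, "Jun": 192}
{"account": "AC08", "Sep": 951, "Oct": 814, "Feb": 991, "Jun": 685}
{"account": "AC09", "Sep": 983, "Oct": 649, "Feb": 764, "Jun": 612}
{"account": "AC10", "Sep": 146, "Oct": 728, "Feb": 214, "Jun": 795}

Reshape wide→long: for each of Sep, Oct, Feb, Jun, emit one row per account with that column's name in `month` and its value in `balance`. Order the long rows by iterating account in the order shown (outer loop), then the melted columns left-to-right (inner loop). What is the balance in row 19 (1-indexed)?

24 rows total (6 × 4). Row 19: index ⌊(19-1)/4⌋ = 4 into account → AC09; (19-1) mod 4 = 2 into the melted columns → Feb.
So row 19 is (AC09, Feb, 764); balance = 764.

764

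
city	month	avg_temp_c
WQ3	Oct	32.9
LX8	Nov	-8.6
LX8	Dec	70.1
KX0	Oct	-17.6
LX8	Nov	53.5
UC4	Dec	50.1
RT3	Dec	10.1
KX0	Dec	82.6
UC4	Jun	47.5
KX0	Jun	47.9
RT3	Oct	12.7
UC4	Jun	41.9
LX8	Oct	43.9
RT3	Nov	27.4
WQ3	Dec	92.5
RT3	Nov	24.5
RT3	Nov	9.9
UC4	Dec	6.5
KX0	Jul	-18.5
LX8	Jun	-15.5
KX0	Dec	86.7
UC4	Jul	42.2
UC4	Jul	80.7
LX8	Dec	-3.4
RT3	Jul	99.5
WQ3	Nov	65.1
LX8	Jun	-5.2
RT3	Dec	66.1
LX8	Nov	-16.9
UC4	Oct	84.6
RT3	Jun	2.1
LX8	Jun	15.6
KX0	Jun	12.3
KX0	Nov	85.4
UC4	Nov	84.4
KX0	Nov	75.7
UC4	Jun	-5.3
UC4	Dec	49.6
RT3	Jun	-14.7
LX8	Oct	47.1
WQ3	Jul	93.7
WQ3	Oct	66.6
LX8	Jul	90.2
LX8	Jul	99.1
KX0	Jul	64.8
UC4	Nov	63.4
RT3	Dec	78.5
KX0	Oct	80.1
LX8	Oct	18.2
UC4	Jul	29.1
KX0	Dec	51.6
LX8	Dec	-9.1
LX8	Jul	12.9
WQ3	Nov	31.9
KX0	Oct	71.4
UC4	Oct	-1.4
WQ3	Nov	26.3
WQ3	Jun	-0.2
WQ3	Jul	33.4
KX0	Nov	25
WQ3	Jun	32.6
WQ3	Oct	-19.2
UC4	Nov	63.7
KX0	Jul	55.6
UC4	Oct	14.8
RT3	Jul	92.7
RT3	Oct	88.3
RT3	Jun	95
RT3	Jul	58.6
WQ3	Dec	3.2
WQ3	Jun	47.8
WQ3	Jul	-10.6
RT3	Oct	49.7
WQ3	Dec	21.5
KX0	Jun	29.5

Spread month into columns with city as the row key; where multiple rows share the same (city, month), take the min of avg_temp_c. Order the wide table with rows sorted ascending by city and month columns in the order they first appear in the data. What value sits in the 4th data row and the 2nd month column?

63.4

With rows sorted ascending by city, row 4 is city=UC4. month columns in first-appearance order: Oct, Nov, Dec, Jun, Jul; column 2 is Nov.
Long rows with city=UC4, month=Nov: min(84.4, 63.4, 63.7) = 63.4.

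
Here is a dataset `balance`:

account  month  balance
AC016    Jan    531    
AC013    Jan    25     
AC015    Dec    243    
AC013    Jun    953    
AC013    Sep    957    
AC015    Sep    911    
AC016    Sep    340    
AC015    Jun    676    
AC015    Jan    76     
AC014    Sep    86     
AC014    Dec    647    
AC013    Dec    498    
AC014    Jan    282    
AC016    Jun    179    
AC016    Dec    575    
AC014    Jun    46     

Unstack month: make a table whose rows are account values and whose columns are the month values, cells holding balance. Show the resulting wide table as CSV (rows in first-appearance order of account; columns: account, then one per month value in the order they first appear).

Columns: account plus the 4 distinct month values (Jan, Dec, Jun, Sep).
For example, row AC016 column Jan takes balance=531 from the long row (AC016, Jan).

account,Jan,Dec,Jun,Sep
AC016,531,575,179,340
AC013,25,498,953,957
AC015,76,243,676,911
AC014,282,647,46,86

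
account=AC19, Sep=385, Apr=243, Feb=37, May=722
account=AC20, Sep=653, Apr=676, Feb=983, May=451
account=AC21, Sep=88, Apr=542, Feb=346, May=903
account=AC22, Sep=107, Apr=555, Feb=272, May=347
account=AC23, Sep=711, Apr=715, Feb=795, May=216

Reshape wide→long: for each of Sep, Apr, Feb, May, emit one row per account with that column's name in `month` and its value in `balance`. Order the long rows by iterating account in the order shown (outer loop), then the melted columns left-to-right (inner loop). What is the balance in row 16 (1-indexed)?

347

20 rows total (5 × 4). Row 16: index ⌊(16-1)/4⌋ = 3 into account → AC22; (16-1) mod 4 = 3 into the melted columns → May.
So row 16 is (AC22, May, 347); balance = 347.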